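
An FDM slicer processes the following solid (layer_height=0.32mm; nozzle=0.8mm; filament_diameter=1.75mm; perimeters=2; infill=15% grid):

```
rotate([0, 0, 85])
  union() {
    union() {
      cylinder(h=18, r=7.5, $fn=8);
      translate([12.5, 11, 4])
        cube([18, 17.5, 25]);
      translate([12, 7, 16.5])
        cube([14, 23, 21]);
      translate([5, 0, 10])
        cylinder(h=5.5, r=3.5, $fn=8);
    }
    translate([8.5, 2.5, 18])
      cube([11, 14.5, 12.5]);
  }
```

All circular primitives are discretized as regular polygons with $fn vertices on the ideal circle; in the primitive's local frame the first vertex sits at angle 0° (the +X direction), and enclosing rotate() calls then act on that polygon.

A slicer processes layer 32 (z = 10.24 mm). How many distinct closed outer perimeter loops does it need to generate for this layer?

At z = 10.24 mm: the r=7.5 cylinder contributes a regular 8-gon of circumradius 7.5; the 18×17.5 cube at (12.5, 11) contributes its full rectangle; the cube at (12, 7) does not reach this height (z outside [16.5, 37.5]); the cylinder at (5, 0): section is a regular 8-gon, circumradius r=3.5; Taking the union: the regions partially overlap (shared area 29.20 mm²), so overlapping operands fuse into one piece — 2 connected regions; the cube at (8.5, 2.5) is absent (z outside [18, 30.5]); Merging all regions: only that combined region is present, so the union is just that shape — 2 connected regions; (whole slice rotated 85° about Z — lengths, areas and connectivity unchanged). The result has 2 disconnected regions.

2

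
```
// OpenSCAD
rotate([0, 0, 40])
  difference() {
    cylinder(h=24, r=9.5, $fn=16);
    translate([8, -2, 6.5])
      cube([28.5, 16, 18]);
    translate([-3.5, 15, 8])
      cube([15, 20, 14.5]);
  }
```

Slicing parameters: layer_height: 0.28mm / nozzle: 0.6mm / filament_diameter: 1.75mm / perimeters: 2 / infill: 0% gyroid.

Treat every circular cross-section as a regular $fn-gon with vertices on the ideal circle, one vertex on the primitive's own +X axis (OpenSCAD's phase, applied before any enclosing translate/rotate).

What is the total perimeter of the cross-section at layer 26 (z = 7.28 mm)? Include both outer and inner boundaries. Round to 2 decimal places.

At z = 7.28 mm: the r=9.5 cylinder contributes a regular 16-gon of circumradius 9.5 (perimeter = 2·16·9.500·sin(180°/16) = 59.31 mm); the cube at (8, -2) (footprint 28.5×16) is included at this height (perimeter 89.00 mm); the cube at (-3.5, 15) is not intersected at this z (z outside [8, 22.5]); Subtracting the remaining from the first: starting from the r=9.5 cylinder, the 28.5×16 cube at (8, -2) partially overlaps it — only the 7.19 mm² overlap (of its 456.00 mm²) is removed, clipping the outline — boundary = 60.06 mm; (rotated 40° about Z; rotation is an isometry so areas/perimeters/island counts are preserved). Overall, the cross-section is a single solid region. Total boundary length (outer) = 60.06 mm.

60.06 mm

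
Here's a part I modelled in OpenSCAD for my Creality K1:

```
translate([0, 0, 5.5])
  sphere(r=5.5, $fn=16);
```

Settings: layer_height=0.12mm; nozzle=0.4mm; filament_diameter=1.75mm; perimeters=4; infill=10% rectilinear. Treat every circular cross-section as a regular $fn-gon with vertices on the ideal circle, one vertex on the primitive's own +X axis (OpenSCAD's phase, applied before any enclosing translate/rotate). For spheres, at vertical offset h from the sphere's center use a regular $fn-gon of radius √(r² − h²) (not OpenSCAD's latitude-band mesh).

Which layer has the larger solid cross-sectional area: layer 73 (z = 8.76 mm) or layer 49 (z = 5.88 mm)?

layer 49 (z = 5.88 mm)

Layer 73 (z = 8.76): the sphere: section is a regular 16-gon, circumradius = √(r²−h²) = √(5.5²−3.26²) = 4.430 (area = (16/2)·4.430²·sin(360°/16) = 60.07 mm²). So its area = 60.07 mm². Layer 49 (z = 5.88): the r=5.5 sphere contributes a regular 16-gon of circumradius √(5.5²−0.38²) = 5.487 (area = (16/2)·5.487²·sin(360°/16) = 92.17 mm²). So its area = 92.17 mm². Layer 49 is larger (92.17 vs 60.07 mm²).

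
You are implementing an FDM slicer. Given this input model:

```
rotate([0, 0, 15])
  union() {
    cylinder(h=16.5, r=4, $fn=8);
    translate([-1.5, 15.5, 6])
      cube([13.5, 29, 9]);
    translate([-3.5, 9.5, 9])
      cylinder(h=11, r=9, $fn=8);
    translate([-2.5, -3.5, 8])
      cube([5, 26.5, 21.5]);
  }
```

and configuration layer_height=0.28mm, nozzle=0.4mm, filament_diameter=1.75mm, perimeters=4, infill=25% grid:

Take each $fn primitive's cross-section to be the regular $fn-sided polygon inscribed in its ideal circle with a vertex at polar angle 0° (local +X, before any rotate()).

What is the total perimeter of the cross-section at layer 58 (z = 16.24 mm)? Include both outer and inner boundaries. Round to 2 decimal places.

77.02 mm

At z = 16.24 mm: the r=4 cylinder gives a regular 8-gon of circumradius 4 (constant along its height) (perimeter = 2·8·4.000·sin(180°/8) = 24.49 mm); the cube at (-1.5, 15.5) is not intersected at this z (z outside [6, 15]); the r=9 cylinder at (-3.5, 9.5) gives a regular 8-gon of circumradius 9 (constant along its height) (perimeter = 2·8·9.000·sin(180°/8) = 55.11 mm); the 5×26.5 cube at (-2.5, -3.5) contributes its full rectangle (perimeter 63.00 mm); Taking the union: the regions partially overlap (shared area 111.41 mm²), so the edge portions inside another operand are dropped and the merged outline is re-measured after clipping — boundary = 77.02 mm; (whole slice rotated 15° about Z — lengths, areas and connectivity unchanged). Overall, the cross-section is a single solid region. Total boundary length (outer) = 77.02 mm.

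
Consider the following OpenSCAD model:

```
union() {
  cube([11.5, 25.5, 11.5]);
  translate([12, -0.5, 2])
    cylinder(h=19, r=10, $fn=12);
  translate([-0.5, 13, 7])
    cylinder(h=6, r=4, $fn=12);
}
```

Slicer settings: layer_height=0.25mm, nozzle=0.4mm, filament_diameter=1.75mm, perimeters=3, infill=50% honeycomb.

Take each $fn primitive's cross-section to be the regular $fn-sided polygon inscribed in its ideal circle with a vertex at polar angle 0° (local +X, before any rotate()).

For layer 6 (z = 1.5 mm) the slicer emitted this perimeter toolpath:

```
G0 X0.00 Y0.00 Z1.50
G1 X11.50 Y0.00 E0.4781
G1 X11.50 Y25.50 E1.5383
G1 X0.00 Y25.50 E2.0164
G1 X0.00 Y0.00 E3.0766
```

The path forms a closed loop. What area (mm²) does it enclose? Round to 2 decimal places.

Apply the shoelace formula to the sequence of (X, Y) vertices; enclosed area = 293.25 mm².

293.25 mm²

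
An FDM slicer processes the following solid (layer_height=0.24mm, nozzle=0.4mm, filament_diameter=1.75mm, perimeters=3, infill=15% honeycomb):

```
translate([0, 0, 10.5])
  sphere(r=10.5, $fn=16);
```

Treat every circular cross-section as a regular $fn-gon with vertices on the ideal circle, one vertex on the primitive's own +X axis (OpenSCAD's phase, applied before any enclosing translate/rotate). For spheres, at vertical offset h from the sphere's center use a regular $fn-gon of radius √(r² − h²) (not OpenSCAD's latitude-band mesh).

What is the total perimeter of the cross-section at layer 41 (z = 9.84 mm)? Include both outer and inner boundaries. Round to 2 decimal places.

65.42 mm

At z = 9.84 mm: the r=10.5 sphere slices to a regular 16-gon of circumradius 10.479 (√(r²−h²) with h=0.66 from center) (perimeter = 2·16·10.479·sin(180°/16) = 65.42 mm). Overall, the cross-section is a single solid region. Total boundary length (outer) = 65.42 mm.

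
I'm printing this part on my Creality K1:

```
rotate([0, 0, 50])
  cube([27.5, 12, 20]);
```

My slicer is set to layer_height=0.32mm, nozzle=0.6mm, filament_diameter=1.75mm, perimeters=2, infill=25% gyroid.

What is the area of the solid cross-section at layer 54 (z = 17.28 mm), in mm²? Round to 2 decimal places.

At z = 17.28 mm: the cube (footprint 27.5×12) is included at this height (area 330.00 mm²); (whole slice rotated 50° about Z — lengths, areas and connectivity unchanged). Overall, the cross-section is a single solid region. Net area = 330.00 mm².

330.00 mm²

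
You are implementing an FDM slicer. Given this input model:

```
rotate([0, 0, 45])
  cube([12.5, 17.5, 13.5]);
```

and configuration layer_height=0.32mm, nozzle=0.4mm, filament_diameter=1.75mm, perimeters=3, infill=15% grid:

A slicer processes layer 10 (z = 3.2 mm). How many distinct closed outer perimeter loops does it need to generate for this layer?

1

At z = 3.2 mm: the cube is present — its section is the full 12.5×17.5 rectangle; (whole slice rotated 45° about Z — lengths, areas and connectivity unchanged). The result has 1 disconnected region.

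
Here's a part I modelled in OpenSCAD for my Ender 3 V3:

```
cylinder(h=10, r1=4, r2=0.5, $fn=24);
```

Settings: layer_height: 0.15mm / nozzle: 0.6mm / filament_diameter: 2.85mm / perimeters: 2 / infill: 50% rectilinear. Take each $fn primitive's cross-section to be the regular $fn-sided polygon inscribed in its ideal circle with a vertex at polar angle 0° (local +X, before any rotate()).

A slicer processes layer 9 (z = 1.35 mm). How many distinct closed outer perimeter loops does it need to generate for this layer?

At z = 1.35 mm: the cone (r1=4→r2=0.5) has section circumradius 3.527 here — a regular 24-gon. The result has 1 disconnected region.

1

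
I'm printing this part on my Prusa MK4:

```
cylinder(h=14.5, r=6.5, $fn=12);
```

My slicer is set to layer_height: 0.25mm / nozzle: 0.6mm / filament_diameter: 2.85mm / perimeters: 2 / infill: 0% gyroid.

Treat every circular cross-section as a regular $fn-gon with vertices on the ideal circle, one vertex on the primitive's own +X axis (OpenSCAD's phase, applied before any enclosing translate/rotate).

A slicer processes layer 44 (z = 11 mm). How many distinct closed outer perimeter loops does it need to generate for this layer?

At z = 11 mm: the r=6.5 cylinder contributes a regular 12-gon of circumradius 6.5. The result has 1 disconnected region.

1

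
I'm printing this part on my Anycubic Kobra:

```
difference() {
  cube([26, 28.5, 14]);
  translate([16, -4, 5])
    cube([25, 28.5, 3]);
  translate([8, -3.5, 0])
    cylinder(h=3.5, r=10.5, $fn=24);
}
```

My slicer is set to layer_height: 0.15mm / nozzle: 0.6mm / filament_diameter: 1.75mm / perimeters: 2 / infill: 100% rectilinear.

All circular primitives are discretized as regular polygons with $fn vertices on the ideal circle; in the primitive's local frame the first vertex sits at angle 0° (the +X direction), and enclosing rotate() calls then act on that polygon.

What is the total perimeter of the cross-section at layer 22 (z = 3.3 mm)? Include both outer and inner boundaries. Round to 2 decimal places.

At z = 3.3 mm: the 26×28.5 cube contributes its full rectangle (perimeter 109.00 mm); the cube at (16, -4) is absent (z outside [5, 8]); the r=10.5 cylinder at (8, -3.5) gives a regular 24-gon of circumradius 10.5 (constant along its height) (perimeter = 2·24·10.500·sin(180°/24) = 65.79 mm); Taking the first minus the rest: starting from the 26×28.5 cube, the r=10.5 cylinder at (8, -3.5) partially overlaps it — only the 96.17 mm² overlap (of its 342.42 mm²) is removed, clipping the outline — boundary = 110.03 mm. Overall, the cross-section is a single solid region. Total boundary length (outer) = 110.03 mm.

110.03 mm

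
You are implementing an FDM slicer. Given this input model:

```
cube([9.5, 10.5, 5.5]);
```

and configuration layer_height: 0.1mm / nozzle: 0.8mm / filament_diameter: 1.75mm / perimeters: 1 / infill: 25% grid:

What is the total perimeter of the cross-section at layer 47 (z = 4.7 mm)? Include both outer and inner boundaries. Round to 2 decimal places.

At z = 4.7 mm: the cube is present — its section is the full 9.5×10.5 rectangle (perimeter 40.00 mm). Overall, the cross-section is a single solid region. Total boundary length (outer) = 40.00 mm.

40.00 mm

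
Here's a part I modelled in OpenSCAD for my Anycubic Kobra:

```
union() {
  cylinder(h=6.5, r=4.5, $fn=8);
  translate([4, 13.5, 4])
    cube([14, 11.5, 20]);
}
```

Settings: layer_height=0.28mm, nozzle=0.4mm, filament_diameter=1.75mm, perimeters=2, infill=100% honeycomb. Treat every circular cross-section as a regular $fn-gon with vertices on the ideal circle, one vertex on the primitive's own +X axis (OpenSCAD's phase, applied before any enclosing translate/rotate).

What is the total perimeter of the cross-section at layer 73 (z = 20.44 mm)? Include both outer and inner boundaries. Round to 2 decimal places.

51.00 mm

At z = 20.44 mm: the cylinder is absent (z outside [0, 6.5]); the 14×11.5 cube at (4, 13.5) contributes its full rectangle (perimeter 51.00 mm); Taking the union: only the 14×11.5 cube at (4, 13.5) is present, so the union is just that shape — boundary = 51.00 mm. Overall, the cross-section is a single solid region. Total boundary length (outer) = 51.00 mm.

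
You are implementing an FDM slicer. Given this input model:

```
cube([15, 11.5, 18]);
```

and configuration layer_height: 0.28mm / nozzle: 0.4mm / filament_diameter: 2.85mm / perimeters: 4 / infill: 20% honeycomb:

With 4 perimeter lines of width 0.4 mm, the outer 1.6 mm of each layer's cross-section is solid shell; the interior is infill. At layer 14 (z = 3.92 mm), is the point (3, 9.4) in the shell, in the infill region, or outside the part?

infill

At z = 3.92 mm: the cube is present — its section is the full 15×11.5 rectangle. Overall, the cross-section is a single solid region. The nearest boundary edge runs (15.00, 11.50)→(0.00, 11.50); distance from the point to it = 2.10 mm. The point is inside the cross-section and 2.10 mm from the nearest boundary — more than the 1.6 mm shell width (4 × 0.4), so it's in the infill interior.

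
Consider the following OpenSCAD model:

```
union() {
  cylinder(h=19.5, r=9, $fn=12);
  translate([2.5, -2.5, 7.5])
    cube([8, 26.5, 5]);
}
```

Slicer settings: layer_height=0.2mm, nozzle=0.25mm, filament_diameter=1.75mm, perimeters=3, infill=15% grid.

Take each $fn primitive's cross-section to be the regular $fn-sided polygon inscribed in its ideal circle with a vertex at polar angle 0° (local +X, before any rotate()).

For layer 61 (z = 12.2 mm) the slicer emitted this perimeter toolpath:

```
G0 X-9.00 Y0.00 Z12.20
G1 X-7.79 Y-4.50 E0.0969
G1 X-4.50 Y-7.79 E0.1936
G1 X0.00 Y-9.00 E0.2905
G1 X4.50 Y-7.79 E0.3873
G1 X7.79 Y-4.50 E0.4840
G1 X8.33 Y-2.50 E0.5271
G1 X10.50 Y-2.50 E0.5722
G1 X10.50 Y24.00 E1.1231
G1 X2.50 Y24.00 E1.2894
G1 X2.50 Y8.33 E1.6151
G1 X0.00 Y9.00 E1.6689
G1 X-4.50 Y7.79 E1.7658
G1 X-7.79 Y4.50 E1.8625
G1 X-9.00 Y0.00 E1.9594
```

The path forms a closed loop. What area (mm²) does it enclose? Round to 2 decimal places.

Apply the shoelace formula to the sequence of (X, Y) vertices; enclosed area = 400.41 mm².

400.41 mm²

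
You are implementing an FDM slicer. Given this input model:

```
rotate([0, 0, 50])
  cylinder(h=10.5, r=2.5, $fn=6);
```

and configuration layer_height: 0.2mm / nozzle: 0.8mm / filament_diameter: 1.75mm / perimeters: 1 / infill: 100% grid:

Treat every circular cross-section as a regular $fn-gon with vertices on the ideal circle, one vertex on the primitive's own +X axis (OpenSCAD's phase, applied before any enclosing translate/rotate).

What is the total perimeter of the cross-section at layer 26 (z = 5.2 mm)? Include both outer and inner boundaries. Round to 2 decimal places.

15.00 mm

At z = 5.2 mm: the cylinder: section is a regular 6-gon, circumradius r=2.5 (perimeter = 2·6·2.500·sin(180°/6) = 15.00 mm); (rotated 50° about Z; rotation is an isometry so areas/perimeters/island counts are preserved). Overall, the cross-section is a single solid region. Total boundary length (outer) = 15.00 mm.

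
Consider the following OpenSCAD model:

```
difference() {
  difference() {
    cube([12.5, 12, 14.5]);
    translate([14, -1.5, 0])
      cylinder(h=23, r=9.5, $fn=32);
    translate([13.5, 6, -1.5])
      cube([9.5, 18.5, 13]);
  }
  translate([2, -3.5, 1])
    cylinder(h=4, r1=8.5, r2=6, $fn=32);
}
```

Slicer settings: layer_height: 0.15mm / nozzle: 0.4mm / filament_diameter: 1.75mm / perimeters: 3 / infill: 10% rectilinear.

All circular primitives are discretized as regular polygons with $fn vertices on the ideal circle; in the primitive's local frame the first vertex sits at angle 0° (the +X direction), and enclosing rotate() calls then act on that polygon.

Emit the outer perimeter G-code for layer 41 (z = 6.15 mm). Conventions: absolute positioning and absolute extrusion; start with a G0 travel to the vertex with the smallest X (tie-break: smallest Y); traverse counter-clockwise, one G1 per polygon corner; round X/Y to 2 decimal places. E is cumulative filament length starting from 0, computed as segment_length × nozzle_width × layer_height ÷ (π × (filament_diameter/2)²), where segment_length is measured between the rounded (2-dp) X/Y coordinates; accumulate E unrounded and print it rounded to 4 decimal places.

G0 X0.00 Y0.00 Z6.15
G1 X4.65 Y0.00 E0.1160
G1 X4.68 Y0.35 E0.1248
G1 X5.22 Y2.14 E0.1714
G1 X6.10 Y3.78 E0.2178
G1 X7.28 Y5.22 E0.2643
G1 X8.72 Y6.40 E0.3107
G1 X10.36 Y7.28 E0.3571
G1 X12.15 Y7.82 E0.4038
G1 X12.50 Y7.85 E0.4125
G1 X12.50 Y12.00 E0.5161
G1 X0.00 Y12.00 E0.8279
G1 X0.00 Y0.00 E1.1272

At z = 6.15 mm: the cube (footprint 12.5×12) is included at this height; the r=9.5 cylinder at (14, -1.5) contributes a regular 32-gon of circumradius 9.5; the 9.5×18.5 cube at (13.5, 6) contributes its full rectangle; Taking the first minus the rest: starting from the 12.5×12 cube, the r=9.5 cylinder at (14, -1.5) partially overlaps it — only the 44.40 mm² overlap (of its 281.71 mm²) is removed, clipping the outline; the 9.5×18.5 cube at (13.5, 6) misses the remaining region (no effect) — 1 connected region; the cone at (2, -3.5) is absent (z outside [1, 5]); Taking the first minus the rest: none of the subtracted shapes is present at this height, so that combined region is unchanged — 1 connected region. The outline is a single polygon with 12 vertices. Extrusion per mm of travel: 0.4 × 0.15 / (π × 0.875²) = 0.024945. Accumulating E over each segment gives final E = 1.1272.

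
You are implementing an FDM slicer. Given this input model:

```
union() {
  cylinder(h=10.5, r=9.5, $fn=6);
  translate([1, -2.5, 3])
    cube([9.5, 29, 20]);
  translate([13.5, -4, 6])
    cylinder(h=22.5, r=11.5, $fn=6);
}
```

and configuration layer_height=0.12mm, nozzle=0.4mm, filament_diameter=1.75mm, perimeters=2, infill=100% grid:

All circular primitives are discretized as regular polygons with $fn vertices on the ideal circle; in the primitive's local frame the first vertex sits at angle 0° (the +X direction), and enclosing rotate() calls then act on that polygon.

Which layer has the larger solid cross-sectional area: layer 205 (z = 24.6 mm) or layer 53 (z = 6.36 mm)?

Layer 205 (z = 24.6): the cylinder does not reach this height (z outside [0, 10.5]); the cube at (1, -2.5) is not intersected at this z (z outside [3, 23]); the r=11.5 cylinder at (13.5, -4) gives a regular 6-gon of circumradius 11.5 (constant along its height) (area = (6/2)·11.500²·sin(360°/6) = 343.60 mm²); Merging all regions: only the r=11.5 cylinder at (13.5, -4) is present, so the union is just that shape — area = 343.60 mm². So its area = 343.60 mm². Layer 53 (z = 6.36): the r=9.5 cylinder contributes a regular 6-gon of circumradius 9.5 (area = (6/2)·9.500²·sin(360°/6) = 234.48 mm²); the cube at (1, -2.5) is present — its section is the full 9.5×29 rectangle (area 275.50 mm²); the cylinder at (13.5, -4): section is a regular 6-gon, circumradius r=11.5 (area = (6/2)·11.500²·sin(360°/6) = 343.60 mm²); Merging all regions: the regions partially overlap — summed areas 853.57 mm² minus the doubly-counted overlap 133.17 mm² gives 720.40 mm² — area = 720.40 mm². So its area = 720.40 mm². Layer 53 is larger (720.40 vs 343.60 mm²).

layer 53 (z = 6.36 mm)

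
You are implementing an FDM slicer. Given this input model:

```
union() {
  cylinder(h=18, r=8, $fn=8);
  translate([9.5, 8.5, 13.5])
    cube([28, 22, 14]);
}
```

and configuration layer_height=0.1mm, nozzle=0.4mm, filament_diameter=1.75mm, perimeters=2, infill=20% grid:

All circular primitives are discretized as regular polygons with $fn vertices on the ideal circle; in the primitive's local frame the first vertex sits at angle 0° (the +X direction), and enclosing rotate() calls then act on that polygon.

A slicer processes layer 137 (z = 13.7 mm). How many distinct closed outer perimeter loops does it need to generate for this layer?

At z = 13.7 mm: the r=8 cylinder contributes a regular 8-gon of circumradius 8; the cube at (9.5, 8.5) (footprint 28×22) is included at this height; Combining (union): the 2 present regions are separate (no shared area or edge), so areas and boundary lengths simply add and each stays a separate island — 2 connected regions. The result has 2 disconnected regions.

2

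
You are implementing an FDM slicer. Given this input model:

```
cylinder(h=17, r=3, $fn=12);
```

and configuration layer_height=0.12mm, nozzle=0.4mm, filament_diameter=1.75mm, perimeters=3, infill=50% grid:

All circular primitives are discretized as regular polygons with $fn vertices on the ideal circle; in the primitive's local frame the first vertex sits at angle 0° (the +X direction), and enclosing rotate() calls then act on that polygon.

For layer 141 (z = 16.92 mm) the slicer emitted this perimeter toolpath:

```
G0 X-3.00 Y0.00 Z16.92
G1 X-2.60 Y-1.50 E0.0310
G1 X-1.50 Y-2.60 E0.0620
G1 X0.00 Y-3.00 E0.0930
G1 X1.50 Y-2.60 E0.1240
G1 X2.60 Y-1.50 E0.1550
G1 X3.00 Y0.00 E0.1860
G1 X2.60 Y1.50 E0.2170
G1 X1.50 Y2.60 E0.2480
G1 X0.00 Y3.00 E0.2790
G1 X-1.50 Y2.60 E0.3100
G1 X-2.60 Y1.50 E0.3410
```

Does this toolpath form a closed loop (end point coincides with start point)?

Start point (G0): (-3.00, 0.00). End point (last G1): the path does not return to the start — open.

no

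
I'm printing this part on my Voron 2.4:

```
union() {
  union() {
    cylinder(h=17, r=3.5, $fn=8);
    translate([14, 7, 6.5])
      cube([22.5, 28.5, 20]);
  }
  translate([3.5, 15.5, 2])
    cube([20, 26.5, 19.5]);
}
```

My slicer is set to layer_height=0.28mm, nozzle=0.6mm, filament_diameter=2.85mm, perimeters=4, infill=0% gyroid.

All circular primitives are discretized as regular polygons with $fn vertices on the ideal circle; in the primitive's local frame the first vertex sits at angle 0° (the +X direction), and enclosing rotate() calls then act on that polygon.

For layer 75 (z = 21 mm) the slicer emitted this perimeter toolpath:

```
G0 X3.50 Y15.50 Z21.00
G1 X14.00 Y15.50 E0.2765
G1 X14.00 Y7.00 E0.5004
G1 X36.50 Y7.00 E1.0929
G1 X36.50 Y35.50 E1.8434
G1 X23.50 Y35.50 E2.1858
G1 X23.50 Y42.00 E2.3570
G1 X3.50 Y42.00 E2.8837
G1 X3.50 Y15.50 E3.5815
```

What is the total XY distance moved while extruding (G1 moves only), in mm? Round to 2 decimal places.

Sum the Euclidean lengths of each G1 segment: total = 136.00 mm.

136.00 mm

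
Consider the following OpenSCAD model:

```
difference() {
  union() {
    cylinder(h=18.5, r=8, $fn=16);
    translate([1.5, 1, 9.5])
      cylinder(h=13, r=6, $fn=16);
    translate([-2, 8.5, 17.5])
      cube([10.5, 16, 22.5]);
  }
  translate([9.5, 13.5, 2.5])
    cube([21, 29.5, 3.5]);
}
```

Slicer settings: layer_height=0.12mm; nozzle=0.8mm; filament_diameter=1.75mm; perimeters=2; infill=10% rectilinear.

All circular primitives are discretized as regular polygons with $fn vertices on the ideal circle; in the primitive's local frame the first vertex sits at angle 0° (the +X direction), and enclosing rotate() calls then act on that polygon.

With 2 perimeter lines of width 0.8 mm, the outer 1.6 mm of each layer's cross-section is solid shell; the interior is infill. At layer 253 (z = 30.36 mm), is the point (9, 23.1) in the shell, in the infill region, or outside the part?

outside

At z = 30.36 mm: the cylinder does not reach this height (z outside [0, 18.5]); the cylinder at (1.5, 1) is absent (z outside [9.5, 22.5]); the cube at (-2, 8.5) (footprint 10.5×16) is included at this height; Merging all regions: only the 10.5×16 cube at (-2, 8.5) is present, so the union is just that shape — 1 connected region; the cube at (9.5, 13.5) is not intersected at this z (z outside [2.5, 6]); Subtracting the remaining from the first: none of the subtracted shapes is present at this height, so that combined region is unchanged — 1 connected region. Overall, the cross-section is a single solid region. The nearest boundary edge runs (8.50, 8.50)→(8.50, 24.50); distance from the point to it = 0.50 mm. The point is not inside any of the regions above, so it lies outside the cross-section (0.50 mm from the nearest boundary).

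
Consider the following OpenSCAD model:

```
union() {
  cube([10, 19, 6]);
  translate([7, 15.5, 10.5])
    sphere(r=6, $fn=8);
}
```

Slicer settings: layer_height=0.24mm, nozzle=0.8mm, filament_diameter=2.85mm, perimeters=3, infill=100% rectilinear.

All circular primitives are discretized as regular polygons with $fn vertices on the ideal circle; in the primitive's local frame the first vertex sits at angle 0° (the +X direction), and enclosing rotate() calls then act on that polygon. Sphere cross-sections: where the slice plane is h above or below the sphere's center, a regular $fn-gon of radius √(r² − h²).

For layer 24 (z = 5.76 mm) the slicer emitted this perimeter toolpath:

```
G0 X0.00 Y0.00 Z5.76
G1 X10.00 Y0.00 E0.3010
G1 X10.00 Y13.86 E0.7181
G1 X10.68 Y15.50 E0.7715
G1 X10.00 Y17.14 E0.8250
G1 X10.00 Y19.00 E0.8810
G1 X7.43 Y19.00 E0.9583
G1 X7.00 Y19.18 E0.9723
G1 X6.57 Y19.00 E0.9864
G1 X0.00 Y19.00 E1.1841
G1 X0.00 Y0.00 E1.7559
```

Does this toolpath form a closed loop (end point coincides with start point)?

yes

Start point (G0): (0.00, 0.00). End point (last G1): the path returns to the start — closed.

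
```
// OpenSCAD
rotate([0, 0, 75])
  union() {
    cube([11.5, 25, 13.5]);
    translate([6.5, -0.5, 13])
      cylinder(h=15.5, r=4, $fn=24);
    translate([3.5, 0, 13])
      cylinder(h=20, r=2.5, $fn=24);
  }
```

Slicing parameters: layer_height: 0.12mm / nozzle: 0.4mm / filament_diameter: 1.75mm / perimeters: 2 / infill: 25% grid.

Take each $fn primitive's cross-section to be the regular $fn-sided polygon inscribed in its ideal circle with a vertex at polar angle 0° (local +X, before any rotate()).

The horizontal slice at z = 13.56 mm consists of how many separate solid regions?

1

At z = 13.56 mm: the cube does not reach this height (z outside [0, 13.5]); the cylinder at (6.5, -0.5): section is a regular 24-gon, circumradius r=4; the r=2.5 cylinder at (3.5, 0) contributes a regular 24-gon of circumradius 2.5; Taking the union: the regions partially overlap (shared area 12.98 mm²), so overlapping operands fuse into one piece — 1 connected region; (whole slice rotated 75° about Z — lengths, areas and connectivity unchanged). The result has 1 disconnected region.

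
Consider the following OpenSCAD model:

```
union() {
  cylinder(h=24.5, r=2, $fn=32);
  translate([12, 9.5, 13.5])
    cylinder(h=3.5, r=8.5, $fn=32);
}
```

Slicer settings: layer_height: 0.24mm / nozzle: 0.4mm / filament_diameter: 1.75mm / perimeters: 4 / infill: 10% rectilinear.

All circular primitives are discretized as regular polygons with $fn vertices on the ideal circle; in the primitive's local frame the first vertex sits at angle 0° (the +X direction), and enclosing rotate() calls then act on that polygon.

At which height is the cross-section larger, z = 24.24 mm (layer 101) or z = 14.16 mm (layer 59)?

layer 59 (z = 14.16 mm)

Layer 101 (z = 24.24): the r=2 cylinder gives a regular 32-gon of circumradius 2 (constant along its height) (area = (32/2)·2.000²·sin(360°/32) = 12.49 mm²); the cylinder at (12, 9.5) does not reach this height (z outside [13.5, 17]); Taking the union: only the r=2 cylinder is present, so the union is just that shape — area = 12.49 mm². So its area = 12.49 mm². Layer 59 (z = 14.16): the cylinder: section is a regular 32-gon, circumradius r=2 (area = (32/2)·2.000²·sin(360°/32) = 12.49 mm²); the r=8.5 cylinder at (12, 9.5) contributes a regular 32-gon of circumradius 8.5 (area = (32/2)·8.500²·sin(360°/32) = 225.52 mm²); Merging all regions: the 2 present regions are separate (no shared area or edge), so areas and boundary lengths simply add and each stays a separate island — area = 238.01 mm². So its area = 238.01 mm². Layer 59 is larger (238.01 vs 12.49 mm²).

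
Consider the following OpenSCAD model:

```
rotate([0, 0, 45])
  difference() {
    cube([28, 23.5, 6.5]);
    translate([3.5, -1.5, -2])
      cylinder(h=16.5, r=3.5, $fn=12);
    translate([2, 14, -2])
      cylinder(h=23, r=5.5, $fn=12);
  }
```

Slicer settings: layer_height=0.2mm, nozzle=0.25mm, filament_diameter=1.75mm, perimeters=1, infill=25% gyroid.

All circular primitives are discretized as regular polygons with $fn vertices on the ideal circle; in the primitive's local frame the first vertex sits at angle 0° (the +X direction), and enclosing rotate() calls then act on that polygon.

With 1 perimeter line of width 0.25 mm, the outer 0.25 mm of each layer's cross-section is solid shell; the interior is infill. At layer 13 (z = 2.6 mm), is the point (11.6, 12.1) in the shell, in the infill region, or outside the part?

infill

At z = 2.6 mm: the cube (footprint 28×23.5) is included at this height; the cylinder at (3.5, -1.5): section is a regular 12-gon, circumradius r=3.5; the cylinder at (2, 14): section is a regular 12-gon, circumradius r=5.5; Taking the first minus the rest: starting from the 28×23.5 cube, the r=3.5 cylinder at (3.5, -1.5) partially overlaps it — only the 8.48 mm² overlap (of its 36.75 mm²) is removed, clipping the outline; the r=5.5 cylinder at (2, 14) partially overlaps it — only the 66.30 mm² overlap (of its 90.75 mm²) is removed, clipping the outline — 1 connected region; (whole slice rotated 45° about Z — lengths, areas and connectivity unchanged). Overall, the cross-section is a single solid region. Undo the 45° rotation: the query point maps to (16.758, 0.354) in the un-rotated model frame. The nearest boundary edge runs (28.00, 0.00)→(6.60, 0.00); distance from the point to it = 0.35 mm. The point is inside the cross-section and 0.35 mm from the nearest boundary — more than the 0.25 mm shell width (1 × 0.25), so it's in the infill interior.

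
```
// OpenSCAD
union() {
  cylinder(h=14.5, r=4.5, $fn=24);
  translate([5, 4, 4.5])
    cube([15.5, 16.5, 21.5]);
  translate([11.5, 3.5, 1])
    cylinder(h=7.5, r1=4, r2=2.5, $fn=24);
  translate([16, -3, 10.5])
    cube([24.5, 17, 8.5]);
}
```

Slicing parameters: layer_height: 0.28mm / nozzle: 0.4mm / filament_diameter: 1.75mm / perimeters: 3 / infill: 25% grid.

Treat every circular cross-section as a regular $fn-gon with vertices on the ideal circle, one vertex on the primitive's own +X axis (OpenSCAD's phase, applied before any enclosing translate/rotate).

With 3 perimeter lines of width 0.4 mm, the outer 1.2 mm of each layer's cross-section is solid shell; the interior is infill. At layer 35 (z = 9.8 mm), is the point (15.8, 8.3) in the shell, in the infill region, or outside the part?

At z = 9.8 mm: the r=4.5 cylinder contributes a regular 24-gon of circumradius 4.5; the cube at (5, 4) is present — its section is the full 15.5×16.5 rectangle; the cone at (11.5, 3.5) is not intersected at this z (z outside [1, 8.5]); the cube at (16, -3) is absent (z outside [10.5, 19]); Combining (union): the 2 present regions are separate (no shared area or edge), so areas and boundary lengths simply add and each stays a separate island — 2 connected regions. Overall, the cross-section has 2 separate islands. The nearest boundary edge runs (20.50, 4.00)→(5.00, 4.00); distance from the point to it = 4.30 mm. (Shell/infill is judged within the island containing the point — the largest one.) The point is inside the cross-section and 4.30 mm from the nearest boundary — more than the 1.2 mm shell width (3 × 0.4), so it's in the infill interior.

infill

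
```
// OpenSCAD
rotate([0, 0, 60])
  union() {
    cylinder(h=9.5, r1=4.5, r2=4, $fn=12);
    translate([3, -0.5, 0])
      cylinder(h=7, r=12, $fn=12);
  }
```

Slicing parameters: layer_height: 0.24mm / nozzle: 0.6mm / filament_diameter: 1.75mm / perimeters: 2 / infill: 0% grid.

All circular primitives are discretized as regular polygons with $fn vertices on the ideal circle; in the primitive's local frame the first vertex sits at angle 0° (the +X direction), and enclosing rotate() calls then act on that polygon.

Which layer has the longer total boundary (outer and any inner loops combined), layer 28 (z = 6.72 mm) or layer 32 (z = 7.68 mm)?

layer 28 (z = 6.72 mm)

Layer 28 (z = 6.72): the cone: at t=0.707 of its height the radius interpolates to r₁+(r₂−r₁)t = 4.146, giving a regular 12-gon of that circumradius (perimeter = 2·12·4.146·sin(180°/12) = 25.76 mm); the r=12 cylinder at (3, -0.5) contributes a regular 12-gon of circumradius 12 (perimeter = 2·12·12.000·sin(180°/12) = 74.54 mm); Merging all regions: the cone lies entirely inside the r=12 cylinder at (3, -0.5), so the union is just the r=12 cylinder at (3, -0.5) — boundary = 74.54 mm; (rotated 60° about Z; rotation is an isometry so areas/perimeters/island counts are preserved). So its perimeter = 74.54 mm. Layer 32 (z = 7.68): the cone contributes a regular 12-gon of circumradius 4.096 (interpolated between r1=4.5 and r2=4 at t=0.808) (perimeter = 2·12·4.096·sin(180°/12) = 25.44 mm); the cylinder at (3, -0.5) does not reach this height (z outside [0, 7]); Merging all regions: only the cone is present, so the union is just that shape — boundary = 25.44 mm; (rotated 60° about Z; rotation is an isometry so areas/perimeters/island counts are preserved). So its perimeter = 25.44 mm. Layer 28 is larger (74.54 vs 25.44 mm).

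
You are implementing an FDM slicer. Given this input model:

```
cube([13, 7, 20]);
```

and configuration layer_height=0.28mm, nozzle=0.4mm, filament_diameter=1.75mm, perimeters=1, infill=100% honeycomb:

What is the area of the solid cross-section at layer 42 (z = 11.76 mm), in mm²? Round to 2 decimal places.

At z = 11.76 mm: the cube (footprint 13×7) is included at this height (area 91.00 mm²). Overall, the cross-section is a single solid region. Net area = 91.00 mm².

91.00 mm²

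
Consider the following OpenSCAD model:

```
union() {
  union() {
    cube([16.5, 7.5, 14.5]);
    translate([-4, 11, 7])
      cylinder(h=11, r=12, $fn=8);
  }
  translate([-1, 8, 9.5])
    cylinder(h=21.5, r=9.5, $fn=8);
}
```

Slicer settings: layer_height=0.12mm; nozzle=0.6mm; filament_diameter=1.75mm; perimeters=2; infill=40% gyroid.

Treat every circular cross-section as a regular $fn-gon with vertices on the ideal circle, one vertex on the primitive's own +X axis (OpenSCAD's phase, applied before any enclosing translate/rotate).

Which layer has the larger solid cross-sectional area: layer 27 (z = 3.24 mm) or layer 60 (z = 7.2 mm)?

layer 60 (z = 7.2 mm)

Layer 27 (z = 3.24): the cube is present — its section is the full 16.5×7.5 rectangle (area 123.75 mm²); the cylinder at (-4, 11) is not intersected at this z (z outside [7, 18]); Combining (union): only the 16.5×7.5 cube is present, so the union is just that shape — area = 123.75 mm²; the cylinder at (-1, 8) is absent (z outside [9.5, 31]); Taking the union: only that combined region is present, so the union is just that shape — area = 123.75 mm². So its area = 123.75 mm². Layer 60 (z = 7.2): the cube (footprint 16.5×7.5) is included at this height (area 123.75 mm²); the r=12 cylinder at (-4, 11) gives a regular 8-gon of circumradius 12 (constant along its height) (area = (8/2)·12.000²·sin(360°/8) = 407.29 mm²); Taking the union: the regions partially overlap — summed areas 531.04 mm² minus the doubly-counted overlap 31.67 mm² gives 499.37 mm² — area = 499.37 mm²; the cylinder at (-1, 8) is not intersected at this z (z outside [9.5, 31]); Taking the union: only the result so far is present, so the union is just that shape — area = 499.37 mm². So its area = 499.37 mm². Layer 60 is larger (499.37 vs 123.75 mm²).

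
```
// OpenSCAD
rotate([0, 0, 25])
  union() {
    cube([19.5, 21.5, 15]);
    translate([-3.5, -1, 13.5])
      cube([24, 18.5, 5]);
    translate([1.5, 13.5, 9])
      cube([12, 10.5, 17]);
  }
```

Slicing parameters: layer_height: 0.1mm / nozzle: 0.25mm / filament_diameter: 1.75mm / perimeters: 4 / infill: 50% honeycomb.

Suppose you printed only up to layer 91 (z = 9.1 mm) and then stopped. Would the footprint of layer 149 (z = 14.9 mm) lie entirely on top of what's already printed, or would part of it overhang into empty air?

part overhangs

Compare the two slices. At z = 9.1: the cube (footprint 19.5×21.5) is included at this height (area 419.25 mm²); the cube at (-3.5, -1) is not intersected at this z (z outside [13.5, 18.5]); the cube at (1.5, 13.5) is present — its section is the full 12×10.5 rectangle (area 126.00 mm²); Combining (union): the regions partially overlap — summed areas 545.25 mm² minus the doubly-counted overlap 96.00 mm² gives 449.25 mm² — area = 449.25 mm²; (whole slice rotated 25° about Z — lengths, areas and connectivity unchanged). At z = 14.9: the 19.5×21.5 cube contributes its full rectangle (area 419.25 mm²); the cube at (-3.5, -1) (footprint 24×18.5) is included at this height (area 444.00 mm²); the 12×10.5 cube at (1.5, 13.5) contributes its full rectangle (area 126.00 mm²); Combining (union): the regions partially overlap — summed areas 989.25 mm² minus the doubly-counted overlap 437.25 mm² gives 552.00 mm² — area = 552.00 mm²; (whole slice rotated 25° about Z — lengths, areas and connectivity unchanged). Checking containment: at z = 14.9 the cross-section extends beyond the z = 9.1 cross-section by about 102.75 mm².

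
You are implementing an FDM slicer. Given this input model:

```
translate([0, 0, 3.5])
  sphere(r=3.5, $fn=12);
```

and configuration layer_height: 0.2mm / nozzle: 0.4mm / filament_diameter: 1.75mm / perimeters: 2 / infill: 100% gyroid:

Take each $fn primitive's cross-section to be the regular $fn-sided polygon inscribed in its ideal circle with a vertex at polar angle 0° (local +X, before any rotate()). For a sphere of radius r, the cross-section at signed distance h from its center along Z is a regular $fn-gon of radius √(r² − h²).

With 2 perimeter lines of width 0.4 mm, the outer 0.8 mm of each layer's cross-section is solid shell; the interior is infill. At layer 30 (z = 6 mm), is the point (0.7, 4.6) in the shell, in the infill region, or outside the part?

At z = 6 mm: the r=3.5 sphere slices to a regular 12-gon of circumradius 2.449 (√(r²−h²) with h=2.5 from center). Overall, the cross-section is a single solid region. The nearest boundary edge runs (1.22, 2.12)→(0.00, 2.45); distance from the point to it = 2.26 mm. The point is not inside any of the regions above, so it lies outside the cross-section (2.26 mm from the nearest boundary).

outside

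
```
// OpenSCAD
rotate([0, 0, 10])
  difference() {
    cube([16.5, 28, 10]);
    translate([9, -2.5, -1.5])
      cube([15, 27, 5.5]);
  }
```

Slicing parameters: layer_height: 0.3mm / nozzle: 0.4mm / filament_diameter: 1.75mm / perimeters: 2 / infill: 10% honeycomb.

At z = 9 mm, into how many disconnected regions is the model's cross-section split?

1

At z = 9 mm: the cube (footprint 16.5×28) is included at this height; the cube at (9, -2.5) does not reach this height (z outside [-1.5, 4]); Taking the first minus the rest: none of the subtracted shapes is present at this height, so the 16.5×28 cube is unchanged — 1 connected region; (whole slice rotated 10° about Z — lengths, areas and connectivity unchanged). The result has 1 disconnected region.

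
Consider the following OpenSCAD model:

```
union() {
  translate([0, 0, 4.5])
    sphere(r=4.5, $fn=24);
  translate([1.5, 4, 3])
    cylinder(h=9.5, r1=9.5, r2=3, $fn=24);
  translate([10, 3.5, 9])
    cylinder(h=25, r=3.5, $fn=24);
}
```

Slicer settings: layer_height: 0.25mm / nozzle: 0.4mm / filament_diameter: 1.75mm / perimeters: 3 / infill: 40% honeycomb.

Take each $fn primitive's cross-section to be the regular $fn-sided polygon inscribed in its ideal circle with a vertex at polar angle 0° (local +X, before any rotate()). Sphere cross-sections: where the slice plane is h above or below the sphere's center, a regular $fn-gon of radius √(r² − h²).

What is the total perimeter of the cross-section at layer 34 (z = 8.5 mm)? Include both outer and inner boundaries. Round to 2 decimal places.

At z = 8.5 mm: the sphere: section is a regular 24-gon, circumradius = √(r²−h²) = √(4.5²−4²) = 2.062 (perimeter = 2·24·2.062·sin(180°/24) = 12.92 mm); the cone at (1.5, 4) (r1=9.5→r2=3) has section circumradius 5.737 here — a regular 24-gon (perimeter = 2·24·5.737·sin(180°/24) = 35.94 mm); the cylinder at (10, 3.5) does not reach this height (z outside [9, 34]); Taking the union: the regions partially overlap (shared area 11.72 mm²), so the edge portions inside another operand are dropped and the merged outline is re-measured after clipping — boundary = 36.47 mm. Overall, the cross-section is a single solid region. Total boundary length (outer) = 36.47 mm.

36.47 mm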